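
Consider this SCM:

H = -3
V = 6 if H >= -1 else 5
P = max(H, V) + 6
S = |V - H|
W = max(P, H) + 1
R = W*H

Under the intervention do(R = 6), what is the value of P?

11

do(R=6) replaces the equation R = W*H with the constant R = 6.
P is not downstream of the intervention, so its value is determined by the original equations.
V = 6 if H >= -1 else 5  [with H=-3]  = 5
P = max(H, V) + 6  [with H=-3, V=5]  = 11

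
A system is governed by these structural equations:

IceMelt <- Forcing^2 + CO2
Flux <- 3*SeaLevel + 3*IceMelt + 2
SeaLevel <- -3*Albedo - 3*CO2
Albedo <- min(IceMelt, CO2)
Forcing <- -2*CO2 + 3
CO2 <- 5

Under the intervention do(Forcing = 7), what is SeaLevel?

do(Forcing=7) replaces the equation Forcing <- -2*CO2 + 3 with the constant Forcing = 7.
IceMelt = Forcing^2 + CO2  [with Forcing=7, CO2=5]  = 54
Albedo = min(IceMelt, CO2)  [with IceMelt=54, CO2=5]  = 5
SeaLevel = -3*Albedo - 3*CO2  [with Albedo=5, CO2=5]  = -30

-30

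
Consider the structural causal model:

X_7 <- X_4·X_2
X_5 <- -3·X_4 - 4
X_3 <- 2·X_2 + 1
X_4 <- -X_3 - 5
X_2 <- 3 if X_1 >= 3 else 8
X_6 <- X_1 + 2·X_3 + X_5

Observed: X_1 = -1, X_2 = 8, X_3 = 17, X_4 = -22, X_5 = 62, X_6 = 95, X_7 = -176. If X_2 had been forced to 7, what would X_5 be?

56

do(X_2=7) replaces the equation X_2 <- 3 if X_1 >= 3 else 8 with the constant X_2 = 7.
X_3 = 2·X_2 + 1  [with X_2=7]  = 15
X_4 = -X_3 - 5  [with X_3=15]  = -20
X_5 = -3·X_4 - 4  [with X_4=-20]  = 56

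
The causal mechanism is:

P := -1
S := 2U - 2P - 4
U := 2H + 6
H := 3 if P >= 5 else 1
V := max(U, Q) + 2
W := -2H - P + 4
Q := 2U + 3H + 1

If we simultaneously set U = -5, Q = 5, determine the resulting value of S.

The joint intervention fixes U = -5, Q = 5, removing each variable's own equation.
S = 2U - 2P - 4  [with U=-5, P=-1]  = -12

-12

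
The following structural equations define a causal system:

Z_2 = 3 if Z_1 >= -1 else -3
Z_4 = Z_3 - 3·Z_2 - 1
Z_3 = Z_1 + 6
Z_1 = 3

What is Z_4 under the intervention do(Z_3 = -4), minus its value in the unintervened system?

-13

The intervention breaks the incoming arrows to Z_3: Z_3 = Z_1 + 6 no longer applies, and Z_3 = -4.
Z_2 = 3 if Z_1 >= -1 else -3  [with Z_1=3]  = 3
Z_4 = Z_3 - 3·Z_2 - 1  [with Z_3=-4, Z_2=3]  = -14
Without intervention: Z_2 = 3 if Z_1 >= -1 else -3  [with Z_1=3]  = 3; Z_3 = Z_1 + 6  [with Z_1=3]  = 9; Z_4 = Z_3 - 3·Z_2 - 1  [with Z_3=9, Z_2=3]  = -1.
Change = -14 − (-1) = -13.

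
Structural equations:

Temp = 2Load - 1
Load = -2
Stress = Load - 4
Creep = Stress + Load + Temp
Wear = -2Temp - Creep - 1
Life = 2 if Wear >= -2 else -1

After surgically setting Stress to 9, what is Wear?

7

do(Stress=9) replaces the equation Stress = Load - 4 with the constant Stress = 9.
Temp = 2Load - 1  [with Load=-2]  = -5
Creep = Stress + Load + Temp  [with Stress=9, Load=-2, Temp=-5]  = 2
Wear = -2Temp - Creep - 1  [with Temp=-5, Creep=2]  = 7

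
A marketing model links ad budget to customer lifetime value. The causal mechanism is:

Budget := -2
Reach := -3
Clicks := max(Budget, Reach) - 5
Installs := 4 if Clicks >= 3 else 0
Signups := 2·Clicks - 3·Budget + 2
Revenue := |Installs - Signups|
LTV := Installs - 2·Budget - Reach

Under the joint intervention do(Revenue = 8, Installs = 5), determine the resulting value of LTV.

12

Under do(Revenue = 8, Installs = 5), each intervened variable's structural equation is replaced by its fixed value.
LTV = Installs - 2·Budget - Reach  [with Installs=5, Budget=-2, Reach=-3]  = 12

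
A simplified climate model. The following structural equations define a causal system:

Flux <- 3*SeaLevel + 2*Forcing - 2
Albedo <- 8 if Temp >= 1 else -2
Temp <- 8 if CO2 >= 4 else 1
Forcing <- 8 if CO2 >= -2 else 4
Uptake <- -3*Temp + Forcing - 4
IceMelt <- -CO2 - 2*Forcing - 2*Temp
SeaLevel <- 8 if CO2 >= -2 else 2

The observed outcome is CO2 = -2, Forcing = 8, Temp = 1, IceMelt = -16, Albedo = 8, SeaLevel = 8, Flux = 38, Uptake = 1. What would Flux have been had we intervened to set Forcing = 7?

36

Under do(Forcing=7), the mechanism Forcing <- 8 if CO2 >= -2 else 4 is discarded; Forcing is fixed at 7.
SeaLevel = 8 if CO2 >= -2 else 2  [with CO2=-2]  = 8
Flux = 3*SeaLevel + 2*Forcing - 2  [with SeaLevel=8, Forcing=7]  = 36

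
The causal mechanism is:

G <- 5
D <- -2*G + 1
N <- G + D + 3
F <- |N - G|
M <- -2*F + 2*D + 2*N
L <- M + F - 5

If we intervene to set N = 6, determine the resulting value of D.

-9

Under do(N=6), the mechanism N <- G + D + 3 is discarded; N is fixed at 6.
Since D is not a descendant of the intervened variable, it is unaffected.
D = -2*G + 1  [with G=5]  = -9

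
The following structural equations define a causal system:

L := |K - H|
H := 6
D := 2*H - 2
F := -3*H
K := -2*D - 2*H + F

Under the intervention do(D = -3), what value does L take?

30

do(D=-3) replaces the equation D := 2*H - 2 with the constant D = -3.
F = -3*H  [with H=6]  = -18
K = -2*D - 2*H + F  [with D=-3, H=6, F=-18]  = -24
L = |K - H|  [with K=-24, H=6]  = 30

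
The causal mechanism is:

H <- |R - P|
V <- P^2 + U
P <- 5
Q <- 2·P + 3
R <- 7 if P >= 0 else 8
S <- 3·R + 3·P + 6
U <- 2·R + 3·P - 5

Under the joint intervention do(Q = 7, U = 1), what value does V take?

26

Setting Q = 7, U = 1 by intervention discards those variables' equations.
V = P^2 + U  [with P=5, U=1]  = 26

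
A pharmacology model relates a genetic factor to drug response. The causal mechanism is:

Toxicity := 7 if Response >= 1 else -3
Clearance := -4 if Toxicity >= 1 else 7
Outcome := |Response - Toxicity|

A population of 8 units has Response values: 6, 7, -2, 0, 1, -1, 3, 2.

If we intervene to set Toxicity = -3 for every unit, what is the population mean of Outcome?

5

do(Toxicity=-3) breaks Toxicity's dependence on Response. With Toxicity=-3 fixed, Outcome across the units is 9, 10, 1, 3, 4, 2, 6, 5, mean 5.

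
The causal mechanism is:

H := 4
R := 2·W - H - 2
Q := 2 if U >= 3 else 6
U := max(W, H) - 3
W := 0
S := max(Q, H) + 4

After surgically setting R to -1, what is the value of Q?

6

Intervening sets R = -1 and removes its equation (R := 2·W - H - 2).
No directed path runs from R to Q, so Q keeps its natural value.
U = max(W, H) - 3  [with W=0, H=4]  = 1
Q = 2 if U >= 3 else 6  [with U=1]  = 6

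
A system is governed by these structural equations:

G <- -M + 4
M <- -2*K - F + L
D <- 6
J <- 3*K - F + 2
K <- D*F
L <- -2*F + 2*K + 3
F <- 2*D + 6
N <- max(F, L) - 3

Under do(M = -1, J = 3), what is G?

5

Under do(M = -1, J = 3), each intervened variable's structural equation is replaced by its fixed value.
G = -M + 4  [with M=-1]  = 5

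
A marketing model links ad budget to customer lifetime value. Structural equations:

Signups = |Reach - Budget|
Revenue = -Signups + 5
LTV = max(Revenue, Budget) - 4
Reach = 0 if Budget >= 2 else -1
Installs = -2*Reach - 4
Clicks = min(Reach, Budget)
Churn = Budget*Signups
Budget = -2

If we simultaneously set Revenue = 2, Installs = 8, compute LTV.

-2

The joint intervention fixes Revenue = 2, Installs = 8, removing each variable's own equation.
LTV = max(Revenue, Budget) - 4  [with Revenue=2, Budget=-2]  = -2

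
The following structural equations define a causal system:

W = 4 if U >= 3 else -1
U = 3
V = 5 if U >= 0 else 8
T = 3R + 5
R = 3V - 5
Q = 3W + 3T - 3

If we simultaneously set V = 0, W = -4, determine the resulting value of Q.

-45

Setting V = 0, W = -4 by intervention discards those variables' equations.
R = 3V - 5  [with V=0]  = -5
T = 3R + 5  [with R=-5]  = -10
Q = 3W + 3T - 3  [with W=-4, T=-10]  = -45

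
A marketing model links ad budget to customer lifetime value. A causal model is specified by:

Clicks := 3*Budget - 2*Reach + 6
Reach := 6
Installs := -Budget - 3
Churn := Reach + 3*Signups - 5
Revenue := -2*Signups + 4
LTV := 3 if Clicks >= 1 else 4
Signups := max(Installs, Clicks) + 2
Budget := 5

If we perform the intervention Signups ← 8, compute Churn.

The intervention breaks the incoming arrows to Signups: Signups := max(Installs, Clicks) + 2 no longer applies, and Signups = 8.
Churn = Reach + 3*Signups - 5  [with Reach=6, Signups=8]  = 25

25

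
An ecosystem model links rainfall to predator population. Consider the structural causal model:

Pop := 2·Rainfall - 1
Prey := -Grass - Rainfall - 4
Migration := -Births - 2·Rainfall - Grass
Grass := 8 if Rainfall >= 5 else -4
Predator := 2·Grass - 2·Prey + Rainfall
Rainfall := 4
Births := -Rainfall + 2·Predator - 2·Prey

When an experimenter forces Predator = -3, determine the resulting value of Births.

-2

Intervening sets Predator = -3 and removes its equation (Predator := 2·Grass - 2·Prey + Rainfall).
Grass = 8 if Rainfall >= 5 else -4  [with Rainfall=4]  = -4
Prey = -Grass - Rainfall - 4  [with Grass=-4, Rainfall=4]  = -4
Births = -Rainfall + 2·Predator - 2·Prey  [with Rainfall=4, Predator=-3, Prey=-4]  = -2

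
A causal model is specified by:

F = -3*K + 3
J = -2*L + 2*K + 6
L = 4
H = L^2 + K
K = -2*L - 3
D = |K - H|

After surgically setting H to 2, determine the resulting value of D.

Under do(H=2), the mechanism H = L^2 + K is discarded; H is fixed at 2.
K = -2*L - 3  [with L=4]  = -11
D = |K - H|  [with K=-11, H=2]  = 13

13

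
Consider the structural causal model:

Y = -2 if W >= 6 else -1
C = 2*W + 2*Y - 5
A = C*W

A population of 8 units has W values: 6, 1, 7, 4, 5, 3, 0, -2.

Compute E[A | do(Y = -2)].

8

Under do(Y=-2), Y's equation is replaced by Y=-2 for every unit. Per-unit A: 18, -7, 35, -4, 5, -9, 0, 26. Mean = 8.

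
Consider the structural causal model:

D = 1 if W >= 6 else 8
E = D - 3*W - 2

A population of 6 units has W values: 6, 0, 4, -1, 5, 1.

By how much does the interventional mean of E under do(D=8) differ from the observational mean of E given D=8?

The intervention sets D=8 in all 6 units regardless of W. Recomputing E per unit gives -12, 6, -6, 9, -9, 3; average -1.5.
E[E|D=8] averages over only the 5 units with D=8 (W = 0, 4, -1, 5, 1): E = 6, -6, 9, -9, 3, mean 0.6.
Difference = -1.5 − 0.6 = -2.1.

-2.1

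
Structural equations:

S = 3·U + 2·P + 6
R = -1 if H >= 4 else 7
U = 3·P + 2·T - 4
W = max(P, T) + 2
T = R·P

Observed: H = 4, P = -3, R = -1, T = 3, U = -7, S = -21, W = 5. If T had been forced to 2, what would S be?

Under do(T=2), the mechanism T = R·P is discarded; T is fixed at 2.
U = 3·P + 2·T - 4  [with P=-3, T=2]  = -9
S = 3·U + 2·P + 6  [with U=-9, P=-3]  = -27

-27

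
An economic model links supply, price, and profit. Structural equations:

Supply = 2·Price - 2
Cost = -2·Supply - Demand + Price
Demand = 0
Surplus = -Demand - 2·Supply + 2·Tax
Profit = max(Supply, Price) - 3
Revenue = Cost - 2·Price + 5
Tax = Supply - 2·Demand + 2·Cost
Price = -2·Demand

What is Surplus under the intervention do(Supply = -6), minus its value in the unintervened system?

The intervention breaks the incoming arrows to Supply: Supply = 2·Price - 2 no longer applies, and Supply = -6.
Price = -2·Demand  [with Demand=0]  = 0
Cost = -2·Supply - Demand + Price  [with Supply=-6, Demand=0, Price=0]  = 12
Tax = Supply - 2·Demand + 2·Cost  [with Supply=-6, Demand=0, Cost=12]  = 18
Surplus = -Demand - 2·Supply + 2·Tax  [with Demand=0, Supply=-6, Tax=18]  = 48
Without intervention: Price = -2·Demand  [with Demand=0]  = 0; Supply = 2·Price - 2  [with Price=0]  = -2; Cost = -2·Supply - Demand + Price  [with Supply=-2, Demand=0, Price=0]  = 4; Tax = Supply - 2·Demand + 2·Cost  [with Supply=-2, Demand=0, Cost=4]  = 6; Surplus = -Demand - 2·Supply + 2·Tax  [with Demand=0, Supply=-2, Tax=6]  = 16.
Change = 48 − 16 = 32.

32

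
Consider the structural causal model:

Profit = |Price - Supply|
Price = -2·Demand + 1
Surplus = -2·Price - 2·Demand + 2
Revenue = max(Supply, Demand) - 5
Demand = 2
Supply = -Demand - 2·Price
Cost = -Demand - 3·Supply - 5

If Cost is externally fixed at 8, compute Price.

-3

The intervention breaks the incoming arrows to Cost: Cost = -Demand - 3·Supply - 5 no longer applies, and Cost = 8.
Since Price is not a descendant of the intervened variable, it is unaffected.
Price = -2·Demand + 1  [with Demand=2]  = -3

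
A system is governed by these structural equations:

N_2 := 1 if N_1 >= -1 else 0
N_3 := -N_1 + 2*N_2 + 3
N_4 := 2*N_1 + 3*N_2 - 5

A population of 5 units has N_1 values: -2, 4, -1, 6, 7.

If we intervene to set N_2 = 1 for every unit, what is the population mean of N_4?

3.6

do(N_2=1) breaks N_2's dependence on N_1. With N_2=1 fixed, N_4 across the units is -6, 6, -4, 10, 12, mean 3.6.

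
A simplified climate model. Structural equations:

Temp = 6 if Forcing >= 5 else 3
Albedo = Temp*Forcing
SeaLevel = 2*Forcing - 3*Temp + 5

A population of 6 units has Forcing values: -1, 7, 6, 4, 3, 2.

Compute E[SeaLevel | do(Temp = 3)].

3

Under do(Temp=3), Temp's equation is replaced by Temp=3 for every unit. Per-unit SeaLevel: -6, 10, 8, 4, 2, 0. Mean = 3.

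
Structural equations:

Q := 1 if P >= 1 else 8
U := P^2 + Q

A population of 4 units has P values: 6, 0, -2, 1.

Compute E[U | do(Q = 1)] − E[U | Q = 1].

-8.25

Every unit gets Q=1 under the intervention. U values become 37, 1, 5, 2; E[U|do(Q=1)] = 11.25.
E[U|Q=1] averages over only the 2 units with Q=1 (P = 6, 1): U = 37, 2, mean 19.5.
Difference = 11.25 − 19.5 = -8.25.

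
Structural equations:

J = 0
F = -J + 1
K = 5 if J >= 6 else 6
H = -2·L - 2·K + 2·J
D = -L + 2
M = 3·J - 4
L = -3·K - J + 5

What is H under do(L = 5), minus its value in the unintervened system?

-36

The intervention breaks the incoming arrows to L: L = -3·K - J + 5 no longer applies, and L = 5.
K = 5 if J >= 6 else 6  [with J=0]  = 6
H = -2·L - 2·K + 2·J  [with L=5, K=6, J=0]  = -22
Without intervention: K = 5 if J >= 6 else 6  [with J=0]  = 6; L = -3·K - J + 5  [with K=6, J=0]  = -13; H = -2·L - 2·K + 2·J  [with L=-13, K=6, J=0]  = 14.
Change = -22 − 14 = -36.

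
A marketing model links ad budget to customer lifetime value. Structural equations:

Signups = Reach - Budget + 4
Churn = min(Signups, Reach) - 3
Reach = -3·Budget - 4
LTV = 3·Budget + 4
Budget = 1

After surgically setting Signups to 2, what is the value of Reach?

-7

Under do(Signups=2), the mechanism Signups = Reach - Budget + 4 is discarded; Signups is fixed at 2.
Since Reach is not a descendant of the intervened variable, it is unaffected.
Reach = -3·Budget - 4  [with Budget=1]  = -7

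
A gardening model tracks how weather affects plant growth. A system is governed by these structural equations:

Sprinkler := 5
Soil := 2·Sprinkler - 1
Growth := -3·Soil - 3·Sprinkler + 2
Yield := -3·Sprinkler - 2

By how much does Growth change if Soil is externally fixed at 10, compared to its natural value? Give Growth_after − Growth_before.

The intervention breaks the incoming arrows to Soil: Soil := 2·Sprinkler - 1 no longer applies, and Soil = 10.
Growth = -3·Soil - 3·Sprinkler + 2  [with Soil=10, Sprinkler=5]  = -43
Without intervention: Soil = 2·Sprinkler - 1  [with Sprinkler=5]  = 9; Growth = -3·Soil - 3·Sprinkler + 2  [with Soil=9, Sprinkler=5]  = -40.
Change = -43 − (-40) = -3.

-3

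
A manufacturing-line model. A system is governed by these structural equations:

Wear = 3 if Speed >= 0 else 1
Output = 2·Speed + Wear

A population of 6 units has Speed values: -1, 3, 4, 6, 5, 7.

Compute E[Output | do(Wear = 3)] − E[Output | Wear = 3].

-2

do(Wear=3) breaks Wear's dependence on Speed. With Wear=3 fixed, Output across the units is 1, 9, 11, 15, 13, 17, mean 11.
Conditioning on Wear=3 selects the 5 unit(s) with Speed ∈ {3, 4, 6, 5, 7}. Their Output values: 9, 11, 15, 13, 17. Mean = 13.
Difference = 11 − 13 = -2.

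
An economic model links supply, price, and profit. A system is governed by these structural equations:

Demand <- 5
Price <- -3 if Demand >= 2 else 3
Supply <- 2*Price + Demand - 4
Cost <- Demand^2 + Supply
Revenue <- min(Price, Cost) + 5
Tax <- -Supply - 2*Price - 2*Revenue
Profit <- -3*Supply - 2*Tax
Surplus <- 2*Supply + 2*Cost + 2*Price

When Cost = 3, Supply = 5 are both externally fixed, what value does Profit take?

The joint intervention fixes Cost = 3, Supply = 5, removing each variable's own equation.
Price = -3 if Demand >= 2 else 3  [with Demand=5]  = -3
Revenue = min(Price, Cost) + 5  [with Price=-3, Cost=3]  = 2
Tax = -Supply - 2*Price - 2*Revenue  [with Supply=5, Price=-3, Revenue=2]  = -3
Profit = -3*Supply - 2*Tax  [with Supply=5, Tax=-3]  = -9

-9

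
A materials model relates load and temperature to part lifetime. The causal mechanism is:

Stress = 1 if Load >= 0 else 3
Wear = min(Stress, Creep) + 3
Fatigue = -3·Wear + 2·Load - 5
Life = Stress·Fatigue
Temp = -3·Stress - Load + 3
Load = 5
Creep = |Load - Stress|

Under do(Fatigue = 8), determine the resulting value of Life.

8

Intervening sets Fatigue = 8 and removes its equation (Fatigue = -3·Wear + 2·Load - 5).
Stress = 1 if Load >= 0 else 3  [with Load=5]  = 1
Life = Stress·Fatigue  [with Stress=1, Fatigue=8]  = 8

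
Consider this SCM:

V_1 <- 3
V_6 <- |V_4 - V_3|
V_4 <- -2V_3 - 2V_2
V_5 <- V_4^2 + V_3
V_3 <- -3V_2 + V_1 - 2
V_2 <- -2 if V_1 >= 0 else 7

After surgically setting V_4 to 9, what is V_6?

2

Under do(V_4=9), the mechanism V_4 <- -2V_3 - 2V_2 is discarded; V_4 is fixed at 9.
V_2 = -2 if V_1 >= 0 else 7  [with V_1=3]  = -2
V_3 = -3V_2 + V_1 - 2  [with V_2=-2, V_1=3]  = 7
V_6 = |V_4 - V_3|  [with V_4=9, V_3=7]  = 2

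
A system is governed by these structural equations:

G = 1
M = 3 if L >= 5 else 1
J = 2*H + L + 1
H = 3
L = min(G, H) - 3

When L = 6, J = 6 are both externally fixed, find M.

3

Setting L = 6, J = 6 by intervention discards those variables' equations.
M = 3 if L >= 5 else 1  [with L=6]  = 3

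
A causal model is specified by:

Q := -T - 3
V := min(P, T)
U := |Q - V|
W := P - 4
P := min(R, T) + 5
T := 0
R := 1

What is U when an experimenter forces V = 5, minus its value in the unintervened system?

The intervention breaks the incoming arrows to V: V := min(P, T) no longer applies, and V = 5.
Q = -T - 3  [with T=0]  = -3
U = |Q - V|  [with Q=-3, V=5]  = 8
Without intervention: Q = -T - 3  [with T=0]  = -3; P = min(R, T) + 5  [with R=1, T=0]  = 5; V = min(P, T)  [with P=5, T=0]  = 0; U = |Q - V|  [with Q=-3, V=0]  = 3.
Change = 8 − 3 = 5.

5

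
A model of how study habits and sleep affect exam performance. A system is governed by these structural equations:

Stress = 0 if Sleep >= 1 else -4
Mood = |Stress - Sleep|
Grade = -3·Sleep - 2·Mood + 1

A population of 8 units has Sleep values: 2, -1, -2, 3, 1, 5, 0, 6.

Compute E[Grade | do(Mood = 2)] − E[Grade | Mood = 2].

Under do(Mood=2), Mood's equation is replaced by Mood=2 for every unit. Per-unit Grade: -9, 0, 3, -12, -6, -18, -3, -21. Mean = -8.25.
Conditioning on Mood=2 selects the 2 unit(s) with Sleep ∈ {2, -2}. Their Grade values: -9, 3. Mean = -3.
Difference = -8.25 − (-3) = -5.25.

-5.25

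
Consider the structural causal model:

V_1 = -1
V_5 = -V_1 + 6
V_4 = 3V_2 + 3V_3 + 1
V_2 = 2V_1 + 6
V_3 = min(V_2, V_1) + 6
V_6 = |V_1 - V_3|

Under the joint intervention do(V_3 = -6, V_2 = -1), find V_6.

5

Setting V_3 = -6, V_2 = -1 by intervention discards those variables' equations.
V_6 = |V_1 - V_3|  [with V_1=-1, V_3=-6]  = 5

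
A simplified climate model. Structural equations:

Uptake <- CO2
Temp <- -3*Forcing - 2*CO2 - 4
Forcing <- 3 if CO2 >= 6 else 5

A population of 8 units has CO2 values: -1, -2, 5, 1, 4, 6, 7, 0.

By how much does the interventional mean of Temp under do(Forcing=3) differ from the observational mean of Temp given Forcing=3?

do(Forcing=3) breaks Forcing's dependence on CO2. With Forcing=3 fixed, Temp across the units is -11, -9, -23, -15, -21, -25, -27, -13, mean -18.
Conditioning on Forcing=3 selects the 2 unit(s) with CO2 ∈ {6, 7}. Their Temp values: -25, -27. Mean = -26.
Difference = -18 − (-26) = 8.

8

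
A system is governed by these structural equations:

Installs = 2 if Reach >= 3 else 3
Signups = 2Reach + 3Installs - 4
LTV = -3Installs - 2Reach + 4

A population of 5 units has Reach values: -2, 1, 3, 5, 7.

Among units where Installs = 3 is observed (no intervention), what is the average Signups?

4

E[Signups|Installs=3] averages over only the 2 units with Installs=3 (Reach = -2, 1): Signups = 1, 7, mean 4.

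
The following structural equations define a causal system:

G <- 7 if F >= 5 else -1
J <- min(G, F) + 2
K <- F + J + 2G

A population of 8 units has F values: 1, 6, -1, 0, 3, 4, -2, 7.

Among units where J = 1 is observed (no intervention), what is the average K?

0.4

Conditioning on J=1 selects the 5 unit(s) with F ∈ {1, -1, 0, 3, 4}. Their K values: 0, -2, -1, 2, 3. Mean = 0.4.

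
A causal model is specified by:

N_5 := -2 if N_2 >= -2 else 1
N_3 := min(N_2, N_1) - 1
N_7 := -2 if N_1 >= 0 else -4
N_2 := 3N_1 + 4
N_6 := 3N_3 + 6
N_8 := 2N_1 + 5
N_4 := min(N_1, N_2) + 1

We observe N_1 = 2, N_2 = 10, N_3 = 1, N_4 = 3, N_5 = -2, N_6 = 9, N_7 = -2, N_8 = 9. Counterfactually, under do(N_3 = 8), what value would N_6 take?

The intervention breaks the incoming arrows to N_3: N_3 := min(N_2, N_1) - 1 no longer applies, and N_3 = 8.
N_6 = 3N_3 + 6  [with N_3=8]  = 30

30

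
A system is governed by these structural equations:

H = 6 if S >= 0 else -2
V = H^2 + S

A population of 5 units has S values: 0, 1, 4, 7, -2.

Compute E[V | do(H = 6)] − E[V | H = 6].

-1

Every unit gets H=6 under the intervention. V values become 36, 37, 40, 43, 34; E[V|do(H=6)] = 38.
Observing H=6 restricts to units where H's equation naturally yields 6: S ∈ {0, 1, 4, 7}. In that subpopulation V = 36, 37, 40, 43, mean 39.
Difference = 38 − 39 = -1.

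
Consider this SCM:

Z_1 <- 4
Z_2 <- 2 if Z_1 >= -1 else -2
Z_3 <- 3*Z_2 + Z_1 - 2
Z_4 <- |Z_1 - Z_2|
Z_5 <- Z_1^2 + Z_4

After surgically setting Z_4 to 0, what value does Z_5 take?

Intervening sets Z_4 = 0 and removes its equation (Z_4 <- |Z_1 - Z_2|).
Z_5 = Z_1^2 + Z_4  [with Z_1=4, Z_4=0]  = 16

16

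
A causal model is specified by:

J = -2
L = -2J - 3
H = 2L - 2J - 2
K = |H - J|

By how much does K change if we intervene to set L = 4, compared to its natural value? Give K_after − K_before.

Under do(L=4), the mechanism L = -2J - 3 is discarded; L is fixed at 4.
H = 2L - 2J - 2  [with L=4, J=-2]  = 10
K = |H - J|  [with H=10, J=-2]  = 12
Without intervention: L = -2J - 3  [with J=-2]  = 1; H = 2L - 2J - 2  [with L=1, J=-2]  = 4; K = |H - J|  [with H=4, J=-2]  = 6.
Change = 12 − 6 = 6.

6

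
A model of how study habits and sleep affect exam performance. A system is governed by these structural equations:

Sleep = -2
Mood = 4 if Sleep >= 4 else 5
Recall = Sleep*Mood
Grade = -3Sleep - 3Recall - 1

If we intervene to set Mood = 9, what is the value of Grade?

59

Under do(Mood=9), the mechanism Mood = 4 if Sleep >= 4 else 5 is discarded; Mood is fixed at 9.
Recall = Sleep*Mood  [with Sleep=-2, Mood=9]  = -18
Grade = -3Sleep - 3Recall - 1  [with Sleep=-2, Recall=-18]  = 59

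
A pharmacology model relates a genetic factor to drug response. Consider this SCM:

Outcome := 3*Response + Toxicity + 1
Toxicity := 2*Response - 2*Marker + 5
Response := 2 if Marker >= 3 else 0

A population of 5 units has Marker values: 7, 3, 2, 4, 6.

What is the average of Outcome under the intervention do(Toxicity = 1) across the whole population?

6.8

Every unit gets Toxicity=1 under the intervention. Outcome values become 8, 8, 2, 8, 8; E[Outcome|do(Toxicity=1)] = 6.8.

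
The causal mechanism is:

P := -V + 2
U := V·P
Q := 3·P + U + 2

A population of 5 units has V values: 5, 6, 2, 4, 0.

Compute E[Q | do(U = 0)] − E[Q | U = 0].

-7.2

Every unit gets U=0 under the intervention. Q values become -7, -10, 2, -4, 8; E[Q|do(U=0)] = -2.2.
E[Q|U=0] averages over only the 2 units with U=0 (V = 2, 0): Q = 2, 8, mean 5.
Difference = -2.2 − 5 = -7.2.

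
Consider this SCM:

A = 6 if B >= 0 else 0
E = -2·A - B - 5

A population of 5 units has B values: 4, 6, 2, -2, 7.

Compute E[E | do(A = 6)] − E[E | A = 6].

1.35

Every unit gets A=6 under the intervention. E values become -21, -23, -19, -15, -24; E[E|do(A=6)] = -20.4.
Observing A=6 restricts to units where A's equation naturally yields 6: B ∈ {4, 6, 2, 7}. In that subpopulation E = -21, -23, -19, -24, mean -21.75.
Difference = -20.4 − (-21.75) = 1.35.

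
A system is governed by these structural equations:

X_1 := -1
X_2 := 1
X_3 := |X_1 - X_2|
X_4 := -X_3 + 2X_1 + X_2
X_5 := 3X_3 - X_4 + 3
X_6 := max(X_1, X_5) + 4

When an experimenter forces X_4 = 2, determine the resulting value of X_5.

7

Intervening sets X_4 = 2 and removes its equation (X_4 := -X_3 + 2X_1 + X_2).
X_3 = |X_1 - X_2|  [with X_1=-1, X_2=1]  = 2
X_5 = 3X_3 - X_4 + 3  [with X_3=2, X_4=2]  = 7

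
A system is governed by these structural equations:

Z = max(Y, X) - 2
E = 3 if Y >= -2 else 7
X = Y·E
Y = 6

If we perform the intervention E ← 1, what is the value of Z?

4

Under do(E=1), the mechanism E = 3 if Y >= -2 else 7 is discarded; E is fixed at 1.
X = Y·E  [with Y=6, E=1]  = 6
Z = max(Y, X) - 2  [with Y=6, X=6]  = 4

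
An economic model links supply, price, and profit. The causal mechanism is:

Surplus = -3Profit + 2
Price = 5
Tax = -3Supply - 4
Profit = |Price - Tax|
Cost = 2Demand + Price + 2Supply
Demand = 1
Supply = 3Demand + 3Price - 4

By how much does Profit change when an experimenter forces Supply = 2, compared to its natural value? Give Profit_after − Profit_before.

-36

The intervention breaks the incoming arrows to Supply: Supply = 3Demand + 3Price - 4 no longer applies, and Supply = 2.
Tax = -3Supply - 4  [with Supply=2]  = -10
Profit = |Price - Tax|  [with Price=5, Tax=-10]  = 15
Without intervention: Supply = 3Demand + 3Price - 4  [with Demand=1, Price=5]  = 14; Tax = -3Supply - 4  [with Supply=14]  = -46; Profit = |Price - Tax|  [with Price=5, Tax=-46]  = 51.
Change = 15 − 51 = -36.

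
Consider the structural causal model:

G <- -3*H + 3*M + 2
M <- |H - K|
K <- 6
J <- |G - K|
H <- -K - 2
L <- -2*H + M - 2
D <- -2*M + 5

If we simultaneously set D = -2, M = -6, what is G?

Under do(D = -2, M = -6), each intervened variable's structural equation is replaced by its fixed value.
H = -K - 2  [with K=6]  = -8
G = -3*H + 3*M + 2  [with H=-8, M=-6]  = 8

8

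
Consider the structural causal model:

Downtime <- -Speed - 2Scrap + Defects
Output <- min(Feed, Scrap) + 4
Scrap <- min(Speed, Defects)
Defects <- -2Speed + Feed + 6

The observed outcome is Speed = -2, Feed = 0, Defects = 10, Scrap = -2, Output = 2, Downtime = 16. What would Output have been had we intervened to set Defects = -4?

0

do(Defects=-4) replaces the equation Defects <- -2Speed + Feed + 6 with the constant Defects = -4.
Scrap = min(Speed, Defects)  [with Speed=-2, Defects=-4]  = -4
Output = min(Feed, Scrap) + 4  [with Feed=0, Scrap=-4]  = 0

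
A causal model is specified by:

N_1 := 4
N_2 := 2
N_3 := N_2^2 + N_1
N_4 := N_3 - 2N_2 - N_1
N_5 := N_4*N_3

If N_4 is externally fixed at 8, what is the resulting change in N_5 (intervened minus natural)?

Intervening sets N_4 = 8 and removes its equation (N_4 := N_3 - 2N_2 - N_1).
N_3 = N_2^2 + N_1  [with N_2=2, N_1=4]  = 8
N_5 = N_4*N_3  [with N_4=8, N_3=8]  = 64
Without intervention: N_3 = N_2^2 + N_1  [with N_2=2, N_1=4]  = 8; N_4 = N_3 - 2N_2 - N_1  [with N_3=8, N_2=2, N_1=4]  = 0; N_5 = N_4*N_3  [with N_4=0, N_3=8]  = 0.
Change = 64 − 0 = 64.

64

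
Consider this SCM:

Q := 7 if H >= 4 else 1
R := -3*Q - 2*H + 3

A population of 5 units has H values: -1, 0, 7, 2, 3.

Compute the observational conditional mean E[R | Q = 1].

-2

Conditioning on Q=1 selects the 4 unit(s) with H ∈ {-1, 0, 2, 3}. Their R values: 2, 0, -4, -6. Mean = -2.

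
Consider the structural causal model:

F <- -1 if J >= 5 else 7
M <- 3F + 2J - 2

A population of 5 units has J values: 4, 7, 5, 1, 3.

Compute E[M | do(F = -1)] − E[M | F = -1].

The intervention sets F=-1 in all 5 units regardless of J. Recomputing M per unit gives 3, 9, 5, -3, 1; average 3.
Observing F=-1 restricts to units where F's equation naturally yields -1: J ∈ {7, 5}. In that subpopulation M = 9, 5, mean 7.
Difference = 3 − 7 = -4.

-4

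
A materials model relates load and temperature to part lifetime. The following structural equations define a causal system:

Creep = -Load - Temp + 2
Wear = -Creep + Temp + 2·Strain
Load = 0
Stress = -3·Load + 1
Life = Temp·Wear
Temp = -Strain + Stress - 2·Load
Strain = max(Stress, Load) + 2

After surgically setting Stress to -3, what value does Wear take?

Under do(Stress=-3), the mechanism Stress = -3·Load + 1 is discarded; Stress is fixed at -3.
Strain = max(Stress, Load) + 2  [with Stress=-3, Load=0]  = 2
Temp = -Strain + Stress - 2·Load  [with Strain=2, Stress=-3, Load=0]  = -5
Creep = -Load - Temp + 2  [with Load=0, Temp=-5]  = 7
Wear = -Creep + Temp + 2·Strain  [with Creep=7, Temp=-5, Strain=2]  = -8

-8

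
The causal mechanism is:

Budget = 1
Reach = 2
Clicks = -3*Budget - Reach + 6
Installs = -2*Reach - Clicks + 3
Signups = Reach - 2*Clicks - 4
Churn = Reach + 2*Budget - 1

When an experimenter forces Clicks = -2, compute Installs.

1

The intervention breaks the incoming arrows to Clicks: Clicks = -3*Budget - Reach + 6 no longer applies, and Clicks = -2.
Installs = -2*Reach - Clicks + 3  [with Reach=2, Clicks=-2]  = 1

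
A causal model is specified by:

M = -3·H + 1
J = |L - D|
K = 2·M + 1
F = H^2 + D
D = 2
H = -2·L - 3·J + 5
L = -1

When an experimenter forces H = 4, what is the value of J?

Under do(H=4), the mechanism H = -2·L - 3·J + 5 is discarded; H is fixed at 4.
Since J is not a descendant of the intervened variable, it is unaffected.
J = |L - D|  [with L=-1, D=2]  = 3

3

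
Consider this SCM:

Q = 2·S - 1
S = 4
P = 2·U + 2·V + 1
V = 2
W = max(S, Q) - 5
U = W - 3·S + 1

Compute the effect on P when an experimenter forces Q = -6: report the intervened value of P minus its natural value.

The intervention breaks the incoming arrows to Q: Q = 2·S - 1 no longer applies, and Q = -6.
W = max(S, Q) - 5  [with S=4, Q=-6]  = -1
U = W - 3·S + 1  [with W=-1, S=4]  = -12
P = 2·U + 2·V + 1  [with U=-12, V=2]  = -19
Without intervention: Q = 2·S - 1  [with S=4]  = 7; W = max(S, Q) - 5  [with S=4, Q=7]  = 2; U = W - 3·S + 1  [with W=2, S=4]  = -9; P = 2·U + 2·V + 1  [with U=-9, V=2]  = -13.
Change = -19 − (-13) = -6.

-6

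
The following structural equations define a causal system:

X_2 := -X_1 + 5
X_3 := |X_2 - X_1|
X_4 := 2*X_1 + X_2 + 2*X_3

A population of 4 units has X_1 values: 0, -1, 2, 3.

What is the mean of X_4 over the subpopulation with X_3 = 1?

E[X_4|X_3=1] averages over only the 2 units with X_3=1 (X_1 = 2, 3): X_4 = 9, 10, mean 9.5.

9.5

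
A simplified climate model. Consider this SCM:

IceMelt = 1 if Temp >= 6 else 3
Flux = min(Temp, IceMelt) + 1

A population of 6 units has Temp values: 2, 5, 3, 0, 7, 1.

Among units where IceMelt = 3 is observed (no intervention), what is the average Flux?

Observing IceMelt=3 restricts to units where IceMelt's equation naturally yields 3: Temp ∈ {2, 5, 3, 0, 1}. In that subpopulation Flux = 3, 4, 4, 1, 2, mean 2.8.

2.8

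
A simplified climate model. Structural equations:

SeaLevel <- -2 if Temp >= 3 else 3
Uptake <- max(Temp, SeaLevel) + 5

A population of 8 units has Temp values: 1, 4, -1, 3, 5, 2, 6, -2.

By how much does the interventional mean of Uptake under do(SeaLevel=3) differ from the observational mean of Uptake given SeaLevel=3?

0.75

The intervention sets SeaLevel=3 in all 8 units regardless of Temp. Recomputing Uptake per unit gives 8, 9, 8, 8, 10, 8, 11, 8; average 8.75.
E[Uptake|SeaLevel=3] averages over only the 4 units with SeaLevel=3 (Temp = 1, -1, 2, -2): Uptake = 8, 8, 8, 8, mean 8.
Difference = 8.75 − 8 = 0.75.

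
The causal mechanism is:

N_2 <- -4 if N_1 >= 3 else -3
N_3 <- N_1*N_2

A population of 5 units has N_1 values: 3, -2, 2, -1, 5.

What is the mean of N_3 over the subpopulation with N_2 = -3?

1

Observing N_2=-3 restricts to units where N_2's equation naturally yields -3: N_1 ∈ {-2, 2, -1}. In that subpopulation N_3 = 6, -6, 3, mean 1.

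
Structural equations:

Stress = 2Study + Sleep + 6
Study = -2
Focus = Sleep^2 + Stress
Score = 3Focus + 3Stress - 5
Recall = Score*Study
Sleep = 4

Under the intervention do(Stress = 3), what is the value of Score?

61

do(Stress=3) replaces the equation Stress = 2Study + Sleep + 6 with the constant Stress = 3.
Focus = Sleep^2 + Stress  [with Sleep=4, Stress=3]  = 19
Score = 3Focus + 3Stress - 5  [with Focus=19, Stress=3]  = 61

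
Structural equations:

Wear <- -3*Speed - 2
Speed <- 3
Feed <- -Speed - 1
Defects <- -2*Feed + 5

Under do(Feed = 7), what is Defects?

-9

Under do(Feed=7), the mechanism Feed <- -Speed - 1 is discarded; Feed is fixed at 7.
Defects = -2*Feed + 5  [with Feed=7]  = -9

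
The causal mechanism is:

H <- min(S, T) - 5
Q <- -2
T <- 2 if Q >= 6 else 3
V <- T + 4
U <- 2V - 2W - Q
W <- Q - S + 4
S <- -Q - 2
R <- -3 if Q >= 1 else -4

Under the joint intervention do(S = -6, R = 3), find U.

Under do(S = -6, R = 3), each intervened variable's structural equation is replaced by its fixed value.
T = 2 if Q >= 6 else 3  [with Q=-2]  = 3
W = Q - S + 4  [with Q=-2, S=-6]  = 8
V = T + 4  [with T=3]  = 7
U = 2V - 2W - Q  [with V=7, W=8, Q=-2]  = 0

0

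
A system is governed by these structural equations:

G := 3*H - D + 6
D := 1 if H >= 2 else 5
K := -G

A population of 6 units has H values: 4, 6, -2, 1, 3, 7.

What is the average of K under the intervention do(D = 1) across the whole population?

Under do(D=1), D's equation is replaced by D=1 for every unit. Per-unit K: -17, -23, 1, -8, -14, -26. Mean = -14.5.

-14.5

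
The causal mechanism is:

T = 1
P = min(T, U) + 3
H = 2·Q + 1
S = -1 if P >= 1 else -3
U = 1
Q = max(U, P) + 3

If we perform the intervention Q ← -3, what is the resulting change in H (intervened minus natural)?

-20

Under do(Q=-3), the mechanism Q = max(U, P) + 3 is discarded; Q is fixed at -3.
H = 2·Q + 1  [with Q=-3]  = -5
Without intervention: P = min(T, U) + 3  [with T=1, U=1]  = 4; Q = max(U, P) + 3  [with U=1, P=4]  = 7; H = 2·Q + 1  [with Q=7]  = 15.
Change = -5 − 15 = -20.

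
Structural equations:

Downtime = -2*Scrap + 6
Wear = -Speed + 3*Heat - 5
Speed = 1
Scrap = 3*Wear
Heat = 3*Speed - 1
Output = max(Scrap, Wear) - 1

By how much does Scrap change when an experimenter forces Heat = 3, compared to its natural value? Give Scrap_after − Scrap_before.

9

Under do(Heat=3), the mechanism Heat = 3*Speed - 1 is discarded; Heat is fixed at 3.
Wear = -Speed + 3*Heat - 5  [with Speed=1, Heat=3]  = 3
Scrap = 3*Wear  [with Wear=3]  = 9
Without intervention: Heat = 3*Speed - 1  [with Speed=1]  = 2; Wear = -Speed + 3*Heat - 5  [with Speed=1, Heat=2]  = 0; Scrap = 3*Wear  [with Wear=0]  = 0.
Change = 9 − 0 = 9.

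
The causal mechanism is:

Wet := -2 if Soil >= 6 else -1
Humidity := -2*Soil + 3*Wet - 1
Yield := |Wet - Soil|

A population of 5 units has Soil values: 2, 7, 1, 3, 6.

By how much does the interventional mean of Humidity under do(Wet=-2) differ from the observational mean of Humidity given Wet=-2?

The intervention sets Wet=-2 in all 5 units regardless of Soil. Recomputing Humidity per unit gives -11, -21, -9, -13, -19; average -14.6.
Observing Wet=-2 restricts to units where Wet's equation naturally yields -2: Soil ∈ {7, 6}. In that subpopulation Humidity = -21, -19, mean -20.
Difference = -14.6 − (-20) = 5.4.

5.4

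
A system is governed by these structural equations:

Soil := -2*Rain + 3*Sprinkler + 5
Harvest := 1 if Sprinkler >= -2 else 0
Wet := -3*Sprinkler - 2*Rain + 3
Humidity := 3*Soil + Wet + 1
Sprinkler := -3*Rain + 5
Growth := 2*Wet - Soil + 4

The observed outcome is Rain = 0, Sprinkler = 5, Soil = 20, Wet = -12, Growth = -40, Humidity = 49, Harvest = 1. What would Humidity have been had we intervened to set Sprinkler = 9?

Under do(Sprinkler=9), the mechanism Sprinkler := -3*Rain + 5 is discarded; Sprinkler is fixed at 9.
Soil = -2*Rain + 3*Sprinkler + 5  [with Rain=0, Sprinkler=9]  = 32
Wet = -3*Sprinkler - 2*Rain + 3  [with Sprinkler=9, Rain=0]  = -24
Humidity = 3*Soil + Wet + 1  [with Soil=32, Wet=-24]  = 73

73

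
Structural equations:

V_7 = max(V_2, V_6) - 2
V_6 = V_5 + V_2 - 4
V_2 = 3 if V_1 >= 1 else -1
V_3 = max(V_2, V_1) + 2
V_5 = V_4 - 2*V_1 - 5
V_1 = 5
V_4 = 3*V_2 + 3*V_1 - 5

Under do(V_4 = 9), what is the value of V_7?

1

The intervention breaks the incoming arrows to V_4: V_4 = 3*V_2 + 3*V_1 - 5 no longer applies, and V_4 = 9.
V_2 = 3 if V_1 >= 1 else -1  [with V_1=5]  = 3
V_5 = V_4 - 2*V_1 - 5  [with V_4=9, V_1=5]  = -6
V_6 = V_5 + V_2 - 4  [with V_5=-6, V_2=3]  = -7
V_7 = max(V_2, V_6) - 2  [with V_2=3, V_6=-7]  = 1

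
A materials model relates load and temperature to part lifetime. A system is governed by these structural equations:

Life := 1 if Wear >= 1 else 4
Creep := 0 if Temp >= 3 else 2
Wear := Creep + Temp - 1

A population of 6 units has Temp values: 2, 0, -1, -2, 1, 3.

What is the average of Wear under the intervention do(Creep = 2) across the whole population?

1.5

The intervention sets Creep=2 in all 6 units regardless of Temp. Recomputing Wear per unit gives 3, 1, 0, -1, 2, 4; average 1.5.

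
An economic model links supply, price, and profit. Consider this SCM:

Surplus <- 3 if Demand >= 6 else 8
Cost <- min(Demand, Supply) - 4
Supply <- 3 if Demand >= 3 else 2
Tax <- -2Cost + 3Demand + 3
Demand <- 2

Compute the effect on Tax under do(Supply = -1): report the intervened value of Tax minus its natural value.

Under do(Supply=-1), the mechanism Supply <- 3 if Demand >= 3 else 2 is discarded; Supply is fixed at -1.
Cost = min(Demand, Supply) - 4  [with Demand=2, Supply=-1]  = -5
Tax = -2Cost + 3Demand + 3  [with Cost=-5, Demand=2]  = 19
Without intervention: Supply = 3 if Demand >= 3 else 2  [with Demand=2]  = 2; Cost = min(Demand, Supply) - 4  [with Demand=2, Supply=2]  = -2; Tax = -2Cost + 3Demand + 3  [with Cost=-2, Demand=2]  = 13.
Change = 19 − 13 = 6.

6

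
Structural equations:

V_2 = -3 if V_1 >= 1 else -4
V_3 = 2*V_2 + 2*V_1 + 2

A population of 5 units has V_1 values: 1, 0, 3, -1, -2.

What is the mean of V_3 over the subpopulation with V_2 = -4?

-8

Conditioning on V_2=-4 selects the 3 unit(s) with V_1 ∈ {0, -1, -2}. Their V_3 values: -6, -8, -10. Mean = -8.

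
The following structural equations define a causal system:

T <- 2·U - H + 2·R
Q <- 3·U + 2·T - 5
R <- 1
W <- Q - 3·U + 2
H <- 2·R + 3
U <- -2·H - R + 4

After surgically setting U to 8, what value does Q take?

45

do(U=8) replaces the equation U <- -2·H - R + 4 with the constant U = 8.
H = 2·R + 3  [with R=1]  = 5
T = 2·U - H + 2·R  [with U=8, H=5, R=1]  = 13
Q = 3·U + 2·T - 5  [with U=8, T=13]  = 45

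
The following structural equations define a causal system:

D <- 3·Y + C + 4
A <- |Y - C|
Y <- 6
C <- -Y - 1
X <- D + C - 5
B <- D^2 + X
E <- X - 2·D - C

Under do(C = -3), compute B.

Under do(C=-3), the mechanism C <- -Y - 1 is discarded; C is fixed at -3.
D = 3·Y + C + 4  [with Y=6, C=-3]  = 19
X = D + C - 5  [with D=19, C=-3]  = 11
B = D^2 + X  [with D=19, X=11]  = 372

372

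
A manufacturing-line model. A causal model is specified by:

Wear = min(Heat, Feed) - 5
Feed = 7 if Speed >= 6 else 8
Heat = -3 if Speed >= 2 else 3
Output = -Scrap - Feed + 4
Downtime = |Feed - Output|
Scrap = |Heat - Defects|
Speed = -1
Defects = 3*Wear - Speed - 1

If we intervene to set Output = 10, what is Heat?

Intervening sets Output = 10 and removes its equation (Output = -Scrap - Feed + 4).
Heat is not downstream of the intervention, so its value is determined by the original equations.
Heat = -3 if Speed >= 2 else 3  [with Speed=-1]  = 3

3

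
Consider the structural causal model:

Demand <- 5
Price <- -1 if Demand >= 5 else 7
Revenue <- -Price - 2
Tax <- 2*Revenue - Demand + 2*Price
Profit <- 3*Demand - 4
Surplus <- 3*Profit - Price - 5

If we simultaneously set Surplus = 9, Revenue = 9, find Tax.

Under do(Surplus = 9, Revenue = 9), each intervened variable's structural equation is replaced by its fixed value.
Price = -1 if Demand >= 5 else 7  [with Demand=5]  = -1
Tax = 2*Revenue - Demand + 2*Price  [with Revenue=9, Demand=5, Price=-1]  = 11

11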